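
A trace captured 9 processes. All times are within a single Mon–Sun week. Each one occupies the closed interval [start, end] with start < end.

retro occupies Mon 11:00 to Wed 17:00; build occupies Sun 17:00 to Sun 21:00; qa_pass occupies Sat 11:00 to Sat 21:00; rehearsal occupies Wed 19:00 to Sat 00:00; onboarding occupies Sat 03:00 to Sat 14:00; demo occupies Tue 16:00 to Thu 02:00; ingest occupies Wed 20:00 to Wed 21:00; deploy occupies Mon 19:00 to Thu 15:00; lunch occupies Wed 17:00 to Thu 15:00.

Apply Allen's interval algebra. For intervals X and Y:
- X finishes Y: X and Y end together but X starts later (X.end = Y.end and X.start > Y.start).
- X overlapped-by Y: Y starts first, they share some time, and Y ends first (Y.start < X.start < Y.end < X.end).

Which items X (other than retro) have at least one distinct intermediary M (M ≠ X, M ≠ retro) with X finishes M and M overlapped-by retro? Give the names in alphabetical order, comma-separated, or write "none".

lunch

Target retro = [Mon 11:00, Wed 17:00].
Intermediaries M with M overlapped-by retro: demo, deploy.
Via demo — items with X finishes demo: none.
Via deploy — items with X finishes deploy: lunch.
Union: lunch.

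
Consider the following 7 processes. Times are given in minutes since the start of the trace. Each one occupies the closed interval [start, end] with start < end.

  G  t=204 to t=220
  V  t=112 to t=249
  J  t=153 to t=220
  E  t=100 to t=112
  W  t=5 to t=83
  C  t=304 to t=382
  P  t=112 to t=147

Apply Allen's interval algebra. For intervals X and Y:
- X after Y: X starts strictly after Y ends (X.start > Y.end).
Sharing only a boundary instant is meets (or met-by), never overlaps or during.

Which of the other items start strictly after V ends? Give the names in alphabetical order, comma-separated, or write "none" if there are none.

C

Target V = [t=112, t=249].
C [t=304, t=382] → after → yes.
E [t=100, t=112] → meets → no.
G [t=204, t=220] → during → no.
J [t=153, t=220] → during → no.
P [t=112, t=147] → starts → no.
W [t=5, t=83] → before → no.
Result: C.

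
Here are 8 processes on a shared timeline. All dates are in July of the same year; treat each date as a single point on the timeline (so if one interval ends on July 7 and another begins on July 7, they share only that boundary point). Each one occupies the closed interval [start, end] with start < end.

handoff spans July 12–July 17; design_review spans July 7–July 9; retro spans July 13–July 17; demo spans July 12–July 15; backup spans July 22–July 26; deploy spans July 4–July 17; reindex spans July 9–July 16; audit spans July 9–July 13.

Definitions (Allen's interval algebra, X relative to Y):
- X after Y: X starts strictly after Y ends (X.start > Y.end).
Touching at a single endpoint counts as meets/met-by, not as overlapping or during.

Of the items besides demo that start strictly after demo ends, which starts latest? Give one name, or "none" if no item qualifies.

Target demo = [July 12, July 15].
audit [July 9, July 13] → overlaps → excluded.
backup [July 22, July 26] → after → candidate.
deploy [July 4, July 17] → contains → excluded.
design_review [July 7, July 9] → before → excluded.
handoff [July 12, July 17] → started-by → excluded.
reindex [July 9, July 16] → contains → excluded.
retro [July 13, July 17] → overlapped-by → excluded.
Among candidates, latest start is July 22 → backup.

backup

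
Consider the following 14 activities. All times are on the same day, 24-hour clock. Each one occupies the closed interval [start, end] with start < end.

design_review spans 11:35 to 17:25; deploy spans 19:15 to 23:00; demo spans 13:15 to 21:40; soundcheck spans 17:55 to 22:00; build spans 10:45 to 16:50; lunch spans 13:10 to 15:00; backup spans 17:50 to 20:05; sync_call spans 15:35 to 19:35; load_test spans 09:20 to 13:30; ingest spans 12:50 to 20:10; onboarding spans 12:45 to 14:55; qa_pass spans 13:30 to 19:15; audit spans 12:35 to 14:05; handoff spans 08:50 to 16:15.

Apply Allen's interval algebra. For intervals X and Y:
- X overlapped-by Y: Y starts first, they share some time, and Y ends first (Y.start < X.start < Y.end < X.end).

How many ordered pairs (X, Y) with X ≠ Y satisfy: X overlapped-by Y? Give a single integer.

Checking all 182 ordered pairs for relation 'overlapped-by'; matching pairs in alphabetical order:
(audit, load_test): audit overlapped-by load_test ✓
(backup, qa_pass): backup overlapped-by qa_pass ✓
(backup, sync_call): backup overlapped-by sync_call ✓
(build, handoff): build overlapped-by handoff ✓
(build, load_test): build overlapped-by load_test ✓
(demo, audit): demo overlapped-by audit ✓
(demo, build): demo overlapped-by build ✓
(demo, design_review): demo overlapped-by design_review ✓
(demo, handoff): demo overlapped-by handoff ✓
(demo, ingest): demo overlapped-by ingest ✓
(demo, load_test): demo overlapped-by load_test ✓
(demo, lunch): demo overlapped-by lunch ✓
(demo, onboarding): demo overlapped-by onboarding ✓
(deploy, backup): deploy overlapped-by backup ✓
(deploy, demo): deploy overlapped-by demo ✓
(deploy, ingest): deploy overlapped-by ingest ✓
(deploy, soundcheck): deploy overlapped-by soundcheck ✓
(deploy, sync_call): deploy overlapped-by sync_call ✓
(design_review, build): design_review overlapped-by build ✓
(design_review, handoff): design_review overlapped-by handoff ✓
(design_review, load_test): design_review overlapped-by load_test ✓
(ingest, audit): ingest overlapped-by audit ✓
(ingest, build): ingest overlapped-by build ✓
(ingest, design_review): ingest overlapped-by design_review ✓
... plus 23 further pairs not listed.
Count: 47.

47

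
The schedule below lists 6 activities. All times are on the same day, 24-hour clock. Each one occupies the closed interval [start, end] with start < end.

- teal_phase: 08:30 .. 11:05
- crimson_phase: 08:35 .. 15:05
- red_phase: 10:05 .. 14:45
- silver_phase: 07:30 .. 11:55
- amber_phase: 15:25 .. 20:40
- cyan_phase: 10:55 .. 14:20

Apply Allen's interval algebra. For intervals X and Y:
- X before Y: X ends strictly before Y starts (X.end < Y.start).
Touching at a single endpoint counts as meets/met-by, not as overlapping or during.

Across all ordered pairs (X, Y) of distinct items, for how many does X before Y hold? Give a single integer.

5

Checking all 30 ordered pairs for relation 'before'; matching pairs in alphabetical order:
(crimson_phase, amber_phase): crimson_phase before amber_phase ✓
(cyan_phase, amber_phase): cyan_phase before amber_phase ✓
(red_phase, amber_phase): red_phase before amber_phase ✓
(silver_phase, amber_phase): silver_phase before amber_phase ✓
(teal_phase, amber_phase): teal_phase before amber_phase ✓
Count: 5.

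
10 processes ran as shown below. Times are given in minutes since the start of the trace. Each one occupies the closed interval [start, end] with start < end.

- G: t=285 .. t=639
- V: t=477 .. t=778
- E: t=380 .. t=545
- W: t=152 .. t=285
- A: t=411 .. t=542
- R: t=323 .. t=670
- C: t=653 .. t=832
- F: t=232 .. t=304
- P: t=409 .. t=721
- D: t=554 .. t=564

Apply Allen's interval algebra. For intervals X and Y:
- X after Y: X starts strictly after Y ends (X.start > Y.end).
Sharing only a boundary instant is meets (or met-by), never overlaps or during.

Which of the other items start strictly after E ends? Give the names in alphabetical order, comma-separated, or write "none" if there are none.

C, D

Target E = [t=380, t=545].
A [t=411, t=542] → during → no.
C [t=653, t=832] → after → yes.
D [t=554, t=564] → after → yes.
F [t=232, t=304] → before → no.
G [t=285, t=639] → contains → no.
P [t=409, t=721] → overlapped-by → no.
R [t=323, t=670] → contains → no.
V [t=477, t=778] → overlapped-by → no.
W [t=152, t=285] → before → no.
Result: C, D.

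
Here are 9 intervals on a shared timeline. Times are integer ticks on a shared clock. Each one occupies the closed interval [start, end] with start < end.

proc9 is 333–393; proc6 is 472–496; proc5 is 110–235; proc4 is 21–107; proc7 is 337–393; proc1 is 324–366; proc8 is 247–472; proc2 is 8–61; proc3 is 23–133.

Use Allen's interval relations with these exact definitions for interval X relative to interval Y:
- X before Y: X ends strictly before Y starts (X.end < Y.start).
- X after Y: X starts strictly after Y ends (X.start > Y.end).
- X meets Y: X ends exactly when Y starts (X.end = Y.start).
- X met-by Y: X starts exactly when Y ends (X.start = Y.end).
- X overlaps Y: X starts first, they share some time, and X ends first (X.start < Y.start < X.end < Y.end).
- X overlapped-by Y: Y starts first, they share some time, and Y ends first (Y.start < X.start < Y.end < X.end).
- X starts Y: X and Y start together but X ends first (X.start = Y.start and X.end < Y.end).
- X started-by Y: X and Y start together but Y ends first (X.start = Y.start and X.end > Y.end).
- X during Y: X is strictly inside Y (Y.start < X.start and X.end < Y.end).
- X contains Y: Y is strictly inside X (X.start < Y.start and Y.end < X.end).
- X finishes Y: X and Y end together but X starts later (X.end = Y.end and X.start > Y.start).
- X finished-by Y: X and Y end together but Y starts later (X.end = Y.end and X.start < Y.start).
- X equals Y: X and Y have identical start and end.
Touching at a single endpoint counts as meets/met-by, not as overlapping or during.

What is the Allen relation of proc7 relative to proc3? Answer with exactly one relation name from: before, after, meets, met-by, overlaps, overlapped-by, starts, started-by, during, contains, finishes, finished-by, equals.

after

proc7 = [337, 393]; proc3 = [23, 133].
Compare endpoints: proc7.start > proc3.start, proc7.start > proc3.end, proc7.end > proc3.start, proc7.end > proc3.end.
That pattern is 'after'.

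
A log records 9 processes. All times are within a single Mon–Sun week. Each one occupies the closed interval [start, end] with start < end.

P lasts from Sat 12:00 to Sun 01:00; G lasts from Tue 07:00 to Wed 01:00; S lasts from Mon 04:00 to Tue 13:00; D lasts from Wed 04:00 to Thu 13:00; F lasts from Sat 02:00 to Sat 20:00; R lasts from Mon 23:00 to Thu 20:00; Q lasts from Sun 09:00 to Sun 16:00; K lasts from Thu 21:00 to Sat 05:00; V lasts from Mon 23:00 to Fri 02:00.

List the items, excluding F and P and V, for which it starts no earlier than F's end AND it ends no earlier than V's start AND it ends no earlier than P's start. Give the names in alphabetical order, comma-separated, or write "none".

Conditions: its start is no earlier than F's end (X.start >= Sat 20:00) AND its end is no earlier than V's start (X.end >= Mon 23:00) AND its end is no earlier than P's start (X.end >= Sat 12:00).
D: start Wed 04:00 >= Sat 20:00? ✗; end Thu 13:00 >= Mon 23:00? ✓; end Thu 13:00 >= Sat 12:00? ✗ → no.
G: start Tue 07:00 >= Sat 20:00? ✗; end Wed 01:00 >= Mon 23:00? ✓; end Wed 01:00 >= Sat 12:00? ✗ → no.
K: start Thu 21:00 >= Sat 20:00? ✗; end Sat 05:00 >= Mon 23:00? ✓; end Sat 05:00 >= Sat 12:00? ✗ → no.
Q: start Sun 09:00 >= Sat 20:00? ✓; end Sun 16:00 >= Mon 23:00? ✓; end Sun 16:00 >= Sat 12:00? ✓ → yes.
R: start Mon 23:00 >= Sat 20:00? ✗; end Thu 20:00 >= Mon 23:00? ✓; end Thu 20:00 >= Sat 12:00? ✗ → no.
S: start Mon 04:00 >= Sat 20:00? ✗; end Tue 13:00 >= Mon 23:00? ✓; end Tue 13:00 >= Sat 12:00? ✗ → no.
Result: Q.

Q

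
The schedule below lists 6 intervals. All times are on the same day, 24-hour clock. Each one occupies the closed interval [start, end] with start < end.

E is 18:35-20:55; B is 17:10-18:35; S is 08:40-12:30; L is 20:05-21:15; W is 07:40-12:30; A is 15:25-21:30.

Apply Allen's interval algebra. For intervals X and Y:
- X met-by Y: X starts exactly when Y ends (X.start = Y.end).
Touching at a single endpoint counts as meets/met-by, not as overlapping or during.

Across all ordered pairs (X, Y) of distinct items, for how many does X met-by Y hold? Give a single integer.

1

Checking all 30 ordered pairs for relation 'met-by'; matching pairs in alphabetical order:
(E, B): E met-by B ✓
Count: 1.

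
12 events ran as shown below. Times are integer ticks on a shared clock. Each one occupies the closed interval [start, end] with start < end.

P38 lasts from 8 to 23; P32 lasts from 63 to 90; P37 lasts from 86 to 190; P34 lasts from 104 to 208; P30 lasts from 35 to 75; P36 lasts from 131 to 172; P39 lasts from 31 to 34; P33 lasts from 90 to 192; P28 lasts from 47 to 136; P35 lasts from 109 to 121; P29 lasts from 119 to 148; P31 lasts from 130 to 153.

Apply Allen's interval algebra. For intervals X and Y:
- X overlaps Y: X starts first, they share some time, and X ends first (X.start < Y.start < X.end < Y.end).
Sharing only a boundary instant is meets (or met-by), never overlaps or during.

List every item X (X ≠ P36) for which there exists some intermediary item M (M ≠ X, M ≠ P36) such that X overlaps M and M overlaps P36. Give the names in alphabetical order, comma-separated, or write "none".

Target P36 = [131, 172].
Intermediaries M with M overlaps P36: P28, P29, P31.
Via P28 — items with X overlaps P28: P30.
Via P29 — items with X overlaps P29: P28, P35.
Via P31 — items with X overlaps P31: P28, P29.
Union: P28, P29, P30, P35.

P28, P29, P30, P35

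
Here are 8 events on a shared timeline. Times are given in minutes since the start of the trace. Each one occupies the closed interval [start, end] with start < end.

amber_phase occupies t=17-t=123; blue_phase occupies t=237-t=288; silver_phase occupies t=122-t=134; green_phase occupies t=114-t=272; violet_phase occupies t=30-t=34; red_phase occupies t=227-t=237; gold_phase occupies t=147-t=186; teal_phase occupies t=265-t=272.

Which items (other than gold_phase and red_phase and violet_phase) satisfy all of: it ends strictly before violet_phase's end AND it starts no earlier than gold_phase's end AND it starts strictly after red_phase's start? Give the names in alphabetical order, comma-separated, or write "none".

Conditions: its end is strictly before violet_phase's end (X.end < t=34) AND its start is no earlier than gold_phase's end (X.start >= t=186) AND its start is strictly after red_phase's start (X.start > t=227).
amber_phase: end t=123 < t=34? ✗; start t=17 >= t=186? ✗; start t=17 > t=227? ✗ → no.
blue_phase: end t=288 < t=34? ✗; start t=237 >= t=186? ✓; start t=237 > t=227? ✓ → no.
green_phase: end t=272 < t=34? ✗; start t=114 >= t=186? ✗; start t=114 > t=227? ✗ → no.
silver_phase: end t=134 < t=34? ✗; start t=122 >= t=186? ✗; start t=122 > t=227? ✗ → no.
teal_phase: end t=272 < t=34? ✗; start t=265 >= t=186? ✓; start t=265 > t=227? ✓ → no.
Result: none.

none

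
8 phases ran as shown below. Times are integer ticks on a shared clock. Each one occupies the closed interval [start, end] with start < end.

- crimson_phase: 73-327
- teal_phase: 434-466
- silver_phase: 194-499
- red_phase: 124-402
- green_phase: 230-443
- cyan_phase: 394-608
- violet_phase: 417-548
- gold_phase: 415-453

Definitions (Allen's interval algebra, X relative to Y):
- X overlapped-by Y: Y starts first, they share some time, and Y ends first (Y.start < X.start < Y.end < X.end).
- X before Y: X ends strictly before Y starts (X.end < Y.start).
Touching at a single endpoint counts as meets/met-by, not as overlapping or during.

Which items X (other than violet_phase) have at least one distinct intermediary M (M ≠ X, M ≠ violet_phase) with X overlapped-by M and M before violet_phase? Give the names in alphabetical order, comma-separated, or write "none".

Target violet_phase = [417, 548].
Intermediaries M with M before violet_phase: crimson_phase, red_phase.
Via crimson_phase — items with X overlapped-by crimson_phase: green_phase, red_phase, silver_phase.
Via red_phase — items with X overlapped-by red_phase: cyan_phase, green_phase, silver_phase.
Union: cyan_phase, green_phase, red_phase, silver_phase.

cyan_phase, green_phase, red_phase, silver_phase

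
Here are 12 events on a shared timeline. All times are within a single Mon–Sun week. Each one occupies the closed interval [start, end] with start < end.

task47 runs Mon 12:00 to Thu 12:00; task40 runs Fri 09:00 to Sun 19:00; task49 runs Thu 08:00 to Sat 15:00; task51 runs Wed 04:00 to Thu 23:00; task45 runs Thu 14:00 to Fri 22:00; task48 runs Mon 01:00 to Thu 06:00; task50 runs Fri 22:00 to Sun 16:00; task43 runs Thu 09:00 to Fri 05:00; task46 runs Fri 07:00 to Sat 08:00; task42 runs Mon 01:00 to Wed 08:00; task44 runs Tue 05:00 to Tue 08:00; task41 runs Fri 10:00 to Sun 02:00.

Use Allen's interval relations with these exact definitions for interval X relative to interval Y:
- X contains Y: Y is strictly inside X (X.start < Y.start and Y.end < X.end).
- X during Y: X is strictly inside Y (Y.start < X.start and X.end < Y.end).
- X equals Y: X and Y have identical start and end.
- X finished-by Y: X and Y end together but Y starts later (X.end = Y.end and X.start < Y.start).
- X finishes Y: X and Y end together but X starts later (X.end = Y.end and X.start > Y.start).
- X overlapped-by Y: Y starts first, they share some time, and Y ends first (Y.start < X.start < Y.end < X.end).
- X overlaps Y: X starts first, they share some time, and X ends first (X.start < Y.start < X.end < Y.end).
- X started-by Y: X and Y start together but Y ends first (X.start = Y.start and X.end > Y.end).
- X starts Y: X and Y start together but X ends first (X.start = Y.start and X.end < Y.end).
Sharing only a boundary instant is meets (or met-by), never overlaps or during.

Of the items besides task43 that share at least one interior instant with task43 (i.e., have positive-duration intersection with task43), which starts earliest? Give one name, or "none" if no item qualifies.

Target task43 = [Thu 09:00, Fri 05:00].
task40 [Fri 09:00, Sun 19:00] → after → excluded.
task41 [Fri 10:00, Sun 02:00] → after → excluded.
task42 [Mon 01:00, Wed 08:00] → before → excluded.
task44 [Tue 05:00, Tue 08:00] → before → excluded.
task45 [Thu 14:00, Fri 22:00] → overlapped-by → candidate.
task46 [Fri 07:00, Sat 08:00] → after → excluded.
task47 [Mon 12:00, Thu 12:00] → overlaps → candidate.
task48 [Mon 01:00, Thu 06:00] → before → excluded.
task49 [Thu 08:00, Sat 15:00] → contains → candidate.
task50 [Fri 22:00, Sun 16:00] → after → excluded.
task51 [Wed 04:00, Thu 23:00] → overlaps → candidate.
Among candidates, earliest start is Mon 12:00 → task47.

task47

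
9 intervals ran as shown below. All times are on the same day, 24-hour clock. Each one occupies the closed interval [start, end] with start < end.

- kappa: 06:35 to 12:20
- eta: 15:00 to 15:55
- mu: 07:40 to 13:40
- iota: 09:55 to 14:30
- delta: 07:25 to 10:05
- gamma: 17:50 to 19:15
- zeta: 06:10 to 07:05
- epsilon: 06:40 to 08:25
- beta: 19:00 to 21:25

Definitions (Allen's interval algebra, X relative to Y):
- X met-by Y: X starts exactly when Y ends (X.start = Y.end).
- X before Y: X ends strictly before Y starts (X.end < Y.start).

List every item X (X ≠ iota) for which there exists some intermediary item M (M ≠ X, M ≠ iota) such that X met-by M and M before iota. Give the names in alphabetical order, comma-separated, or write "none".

Target iota = [09:55, 14:30].
Intermediaries M with M before iota: epsilon, zeta.
Via epsilon — items with X met-by epsilon: none.
Via zeta — items with X met-by zeta: none.
Union: none.

none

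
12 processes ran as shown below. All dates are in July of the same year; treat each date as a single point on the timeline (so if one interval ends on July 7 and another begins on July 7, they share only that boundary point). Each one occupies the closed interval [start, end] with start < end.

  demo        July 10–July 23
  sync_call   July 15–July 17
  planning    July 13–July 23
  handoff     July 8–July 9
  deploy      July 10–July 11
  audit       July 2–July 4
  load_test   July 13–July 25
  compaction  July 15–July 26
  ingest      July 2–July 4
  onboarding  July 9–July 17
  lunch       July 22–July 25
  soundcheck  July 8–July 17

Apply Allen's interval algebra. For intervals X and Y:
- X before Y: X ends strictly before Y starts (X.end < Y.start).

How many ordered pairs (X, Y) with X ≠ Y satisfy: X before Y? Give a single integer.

35

Checking all 132 ordered pairs for relation 'before'; matching pairs in alphabetical order:
(audit, compaction): audit before compaction ✓
(audit, demo): audit before demo ✓
(audit, deploy): audit before deploy ✓
(audit, handoff): audit before handoff ✓
(audit, load_test): audit before load_test ✓
(audit, lunch): audit before lunch ✓
(audit, onboarding): audit before onboarding ✓
(audit, planning): audit before planning ✓
(audit, soundcheck): audit before soundcheck ✓
(audit, sync_call): audit before sync_call ✓
(deploy, compaction): deploy before compaction ✓
(deploy, load_test): deploy before load_test ✓
(deploy, lunch): deploy before lunch ✓
(deploy, planning): deploy before planning ✓
(deploy, sync_call): deploy before sync_call ✓
(handoff, compaction): handoff before compaction ✓
(handoff, demo): handoff before demo ✓
(handoff, deploy): handoff before deploy ✓
(handoff, load_test): handoff before load_test ✓
(handoff, lunch): handoff before lunch ✓
(handoff, planning): handoff before planning ✓
(handoff, sync_call): handoff before sync_call ✓
(ingest, compaction): ingest before compaction ✓
(ingest, demo): ingest before demo ✓
... plus 11 further pairs not listed.
Count: 35.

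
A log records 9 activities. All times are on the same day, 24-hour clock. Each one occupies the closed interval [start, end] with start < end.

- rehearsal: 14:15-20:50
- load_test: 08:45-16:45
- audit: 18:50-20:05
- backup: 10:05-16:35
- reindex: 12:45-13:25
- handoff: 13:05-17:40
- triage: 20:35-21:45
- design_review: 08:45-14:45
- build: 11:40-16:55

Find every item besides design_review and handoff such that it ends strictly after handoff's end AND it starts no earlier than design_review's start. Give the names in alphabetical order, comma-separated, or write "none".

audit, rehearsal, triage

Conditions: its end is strictly after handoff's end (X.end > 17:40) AND its start is no earlier than design_review's start (X.start >= 08:45).
audit: end 20:05 > 17:40? ✓; start 18:50 >= 08:45? ✓ → yes.
backup: end 16:35 > 17:40? ✗; start 10:05 >= 08:45? ✓ → no.
build: end 16:55 > 17:40? ✗; start 11:40 >= 08:45? ✓ → no.
load_test: end 16:45 > 17:40? ✗; start 08:45 >= 08:45? ✓ → no.
rehearsal: end 20:50 > 17:40? ✓; start 14:15 >= 08:45? ✓ → yes.
reindex: end 13:25 > 17:40? ✗; start 12:45 >= 08:45? ✓ → no.
triage: end 21:45 > 17:40? ✓; start 20:35 >= 08:45? ✓ → yes.
Result: audit, rehearsal, triage.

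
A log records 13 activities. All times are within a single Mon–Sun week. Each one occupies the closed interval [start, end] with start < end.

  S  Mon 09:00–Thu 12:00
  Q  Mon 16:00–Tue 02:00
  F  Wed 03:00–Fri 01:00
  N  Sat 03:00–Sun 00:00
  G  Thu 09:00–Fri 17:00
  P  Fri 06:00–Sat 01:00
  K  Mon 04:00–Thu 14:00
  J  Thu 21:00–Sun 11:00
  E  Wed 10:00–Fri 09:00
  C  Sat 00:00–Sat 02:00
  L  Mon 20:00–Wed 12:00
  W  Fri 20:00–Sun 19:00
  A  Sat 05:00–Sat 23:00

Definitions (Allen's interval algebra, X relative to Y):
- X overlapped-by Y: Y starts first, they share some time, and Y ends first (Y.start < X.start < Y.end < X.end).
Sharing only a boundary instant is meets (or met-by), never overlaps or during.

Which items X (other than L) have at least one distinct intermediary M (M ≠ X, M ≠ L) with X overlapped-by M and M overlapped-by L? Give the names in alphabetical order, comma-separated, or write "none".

Target L = [Mon 20:00, Wed 12:00].
Intermediaries M with M overlapped-by L: E, F.
Via E — items with X overlapped-by E: G, J, P.
Via F — items with X overlapped-by F: E, G, J.
Union: E, G, J, P.

E, G, J, P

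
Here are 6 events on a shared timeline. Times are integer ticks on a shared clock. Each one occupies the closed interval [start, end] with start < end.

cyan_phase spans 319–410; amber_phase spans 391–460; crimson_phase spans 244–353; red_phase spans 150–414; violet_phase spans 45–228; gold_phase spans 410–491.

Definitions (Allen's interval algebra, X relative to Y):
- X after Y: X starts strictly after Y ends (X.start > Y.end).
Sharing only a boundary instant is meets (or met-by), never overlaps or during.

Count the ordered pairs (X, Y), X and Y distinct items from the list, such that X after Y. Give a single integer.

6

Checking all 30 ordered pairs for relation 'after'; matching pairs in alphabetical order:
(amber_phase, crimson_phase): amber_phase after crimson_phase ✓
(amber_phase, violet_phase): amber_phase after violet_phase ✓
(crimson_phase, violet_phase): crimson_phase after violet_phase ✓
(cyan_phase, violet_phase): cyan_phase after violet_phase ✓
(gold_phase, crimson_phase): gold_phase after crimson_phase ✓
(gold_phase, violet_phase): gold_phase after violet_phase ✓
Count: 6.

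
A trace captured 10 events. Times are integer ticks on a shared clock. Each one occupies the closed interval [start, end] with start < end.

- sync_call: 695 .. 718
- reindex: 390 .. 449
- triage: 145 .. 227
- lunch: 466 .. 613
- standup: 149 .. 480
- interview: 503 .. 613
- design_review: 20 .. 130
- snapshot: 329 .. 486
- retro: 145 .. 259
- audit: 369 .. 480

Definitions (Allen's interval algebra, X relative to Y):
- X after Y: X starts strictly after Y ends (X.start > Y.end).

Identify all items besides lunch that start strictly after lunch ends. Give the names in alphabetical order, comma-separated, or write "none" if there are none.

sync_call

Target lunch = [466, 613].
audit [369, 480] → overlaps → no.
design_review [20, 130] → before → no.
interview [503, 613] → finishes → no.
reindex [390, 449] → before → no.
retro [145, 259] → before → no.
snapshot [329, 486] → overlaps → no.
standup [149, 480] → overlaps → no.
sync_call [695, 718] → after → yes.
triage [145, 227] → before → no.
Result: sync_call.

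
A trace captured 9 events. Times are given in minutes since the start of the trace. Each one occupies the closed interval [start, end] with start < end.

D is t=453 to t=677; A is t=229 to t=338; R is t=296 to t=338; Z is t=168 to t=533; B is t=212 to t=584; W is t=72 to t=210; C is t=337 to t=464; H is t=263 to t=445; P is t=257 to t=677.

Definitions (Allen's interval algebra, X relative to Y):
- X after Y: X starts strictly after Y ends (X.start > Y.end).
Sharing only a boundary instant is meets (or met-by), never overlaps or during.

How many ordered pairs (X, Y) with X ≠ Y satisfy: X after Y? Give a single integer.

10

Checking all 72 ordered pairs for relation 'after'; matching pairs in alphabetical order:
(A, W): A after W ✓
(B, W): B after W ✓
(C, W): C after W ✓
(D, A): D after A ✓
(D, H): D after H ✓
(D, R): D after R ✓
(D, W): D after W ✓
(H, W): H after W ✓
(P, W): P after W ✓
(R, W): R after W ✓
Count: 10.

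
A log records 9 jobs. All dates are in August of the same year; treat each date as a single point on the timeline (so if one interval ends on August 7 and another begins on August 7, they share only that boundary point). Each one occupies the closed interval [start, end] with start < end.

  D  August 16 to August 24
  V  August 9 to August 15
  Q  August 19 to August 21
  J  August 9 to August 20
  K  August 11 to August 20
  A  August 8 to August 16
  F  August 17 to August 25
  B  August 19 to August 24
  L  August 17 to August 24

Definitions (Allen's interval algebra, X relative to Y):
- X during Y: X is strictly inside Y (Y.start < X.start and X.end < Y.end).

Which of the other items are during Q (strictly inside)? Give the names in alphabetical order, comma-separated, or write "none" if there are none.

none

Target Q = [August 19, August 21].
A [August 8, August 16] → before → no.
B [August 19, August 24] → started-by → no.
D [August 16, August 24] → contains → no.
F [August 17, August 25] → contains → no.
J [August 9, August 20] → overlaps → no.
K [August 11, August 20] → overlaps → no.
L [August 17, August 24] → contains → no.
V [August 9, August 15] → before → no.
Result: none.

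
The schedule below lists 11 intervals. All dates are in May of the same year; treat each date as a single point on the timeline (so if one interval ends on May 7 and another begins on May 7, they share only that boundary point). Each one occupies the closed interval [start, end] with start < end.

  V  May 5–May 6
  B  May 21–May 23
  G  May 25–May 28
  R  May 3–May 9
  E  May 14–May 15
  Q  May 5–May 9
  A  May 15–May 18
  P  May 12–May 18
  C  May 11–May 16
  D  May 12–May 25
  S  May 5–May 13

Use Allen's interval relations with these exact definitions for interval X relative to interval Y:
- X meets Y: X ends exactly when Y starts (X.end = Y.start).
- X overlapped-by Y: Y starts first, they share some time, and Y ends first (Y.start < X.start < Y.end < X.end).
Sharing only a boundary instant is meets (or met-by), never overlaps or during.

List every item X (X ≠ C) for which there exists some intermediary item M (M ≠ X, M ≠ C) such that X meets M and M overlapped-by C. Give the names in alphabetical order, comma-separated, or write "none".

E

Target C = [May 11, May 16].
Intermediaries M with M overlapped-by C: A, D, P.
Via A — items with X meets A: E.
Via D — items with X meets D: none.
Via P — items with X meets P: none.
Union: E.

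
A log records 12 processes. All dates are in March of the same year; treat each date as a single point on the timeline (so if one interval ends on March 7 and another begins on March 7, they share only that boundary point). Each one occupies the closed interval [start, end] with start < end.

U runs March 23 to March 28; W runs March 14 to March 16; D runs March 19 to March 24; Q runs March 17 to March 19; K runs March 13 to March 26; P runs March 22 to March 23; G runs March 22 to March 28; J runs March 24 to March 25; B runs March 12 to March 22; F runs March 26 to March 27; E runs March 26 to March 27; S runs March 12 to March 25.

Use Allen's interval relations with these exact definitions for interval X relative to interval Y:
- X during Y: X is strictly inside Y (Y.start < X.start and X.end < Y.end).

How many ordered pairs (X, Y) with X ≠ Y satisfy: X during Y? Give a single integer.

Checking all 132 ordered pairs for relation 'during'; matching pairs in alphabetical order:
(D, K): D during K ✓
(D, S): D during S ✓
(E, G): E during G ✓
(E, U): E during U ✓
(F, G): F during G ✓
(F, U): F during U ✓
(J, G): J during G ✓
(J, K): J during K ✓
(J, U): J during U ✓
(P, D): P during D ✓
(P, K): P during K ✓
(P, S): P during S ✓
(Q, B): Q during B ✓
(Q, K): Q during K ✓
(Q, S): Q during S ✓
(W, B): W during B ✓
(W, K): W during K ✓
(W, S): W during S ✓
Count: 18.

18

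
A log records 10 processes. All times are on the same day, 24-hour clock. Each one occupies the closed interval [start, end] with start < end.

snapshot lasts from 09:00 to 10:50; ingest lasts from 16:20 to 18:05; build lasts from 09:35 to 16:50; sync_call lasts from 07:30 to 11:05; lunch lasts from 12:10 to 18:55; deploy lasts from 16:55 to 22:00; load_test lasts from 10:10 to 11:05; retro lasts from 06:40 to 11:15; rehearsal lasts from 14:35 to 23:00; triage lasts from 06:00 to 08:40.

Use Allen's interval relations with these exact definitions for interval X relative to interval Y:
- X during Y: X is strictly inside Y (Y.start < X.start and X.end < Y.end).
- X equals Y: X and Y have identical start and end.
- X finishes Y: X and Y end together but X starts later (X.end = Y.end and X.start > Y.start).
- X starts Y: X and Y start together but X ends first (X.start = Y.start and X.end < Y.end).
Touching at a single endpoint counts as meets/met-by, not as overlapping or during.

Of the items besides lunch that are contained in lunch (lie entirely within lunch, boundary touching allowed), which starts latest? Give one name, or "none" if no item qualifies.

ingest

Target lunch = [12:10, 18:55].
build [09:35, 16:50] → overlaps → excluded.
deploy [16:55, 22:00] → overlapped-by → excluded.
ingest [16:20, 18:05] → during → candidate.
load_test [10:10, 11:05] → before → excluded.
rehearsal [14:35, 23:00] → overlapped-by → excluded.
retro [06:40, 11:15] → before → excluded.
snapshot [09:00, 10:50] → before → excluded.
sync_call [07:30, 11:05] → before → excluded.
triage [06:00, 08:40] → before → excluded.
Among candidates, latest start is 16:20 → ingest.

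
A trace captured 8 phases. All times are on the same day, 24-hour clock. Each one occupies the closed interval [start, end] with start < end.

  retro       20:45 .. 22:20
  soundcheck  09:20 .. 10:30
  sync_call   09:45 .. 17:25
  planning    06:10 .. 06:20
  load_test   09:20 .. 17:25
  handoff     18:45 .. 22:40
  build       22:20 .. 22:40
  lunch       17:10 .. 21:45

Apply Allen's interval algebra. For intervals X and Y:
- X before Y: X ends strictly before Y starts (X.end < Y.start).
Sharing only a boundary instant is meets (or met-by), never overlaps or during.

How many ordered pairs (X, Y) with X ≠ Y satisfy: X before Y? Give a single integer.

18

Checking all 56 ordered pairs for relation 'before'; matching pairs in alphabetical order:
(load_test, build): load_test before build ✓
(load_test, handoff): load_test before handoff ✓
(load_test, retro): load_test before retro ✓
(lunch, build): lunch before build ✓
(planning, build): planning before build ✓
(planning, handoff): planning before handoff ✓
(planning, load_test): planning before load_test ✓
(planning, lunch): planning before lunch ✓
(planning, retro): planning before retro ✓
(planning, soundcheck): planning before soundcheck ✓
(planning, sync_call): planning before sync_call ✓
(soundcheck, build): soundcheck before build ✓
(soundcheck, handoff): soundcheck before handoff ✓
(soundcheck, lunch): soundcheck before lunch ✓
(soundcheck, retro): soundcheck before retro ✓
(sync_call, build): sync_call before build ✓
(sync_call, handoff): sync_call before handoff ✓
(sync_call, retro): sync_call before retro ✓
Count: 18.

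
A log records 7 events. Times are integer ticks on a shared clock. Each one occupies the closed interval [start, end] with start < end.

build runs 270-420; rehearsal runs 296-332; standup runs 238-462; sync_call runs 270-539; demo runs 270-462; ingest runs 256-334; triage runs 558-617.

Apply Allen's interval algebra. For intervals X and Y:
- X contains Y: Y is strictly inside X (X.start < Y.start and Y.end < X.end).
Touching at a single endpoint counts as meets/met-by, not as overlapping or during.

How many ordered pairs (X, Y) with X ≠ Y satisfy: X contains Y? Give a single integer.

Checking all 42 ordered pairs for relation 'contains'; matching pairs in alphabetical order:
(build, rehearsal): build contains rehearsal ✓
(demo, rehearsal): demo contains rehearsal ✓
(ingest, rehearsal): ingest contains rehearsal ✓
(standup, build): standup contains build ✓
(standup, ingest): standup contains ingest ✓
(standup, rehearsal): standup contains rehearsal ✓
(sync_call, rehearsal): sync_call contains rehearsal ✓
Count: 7.

7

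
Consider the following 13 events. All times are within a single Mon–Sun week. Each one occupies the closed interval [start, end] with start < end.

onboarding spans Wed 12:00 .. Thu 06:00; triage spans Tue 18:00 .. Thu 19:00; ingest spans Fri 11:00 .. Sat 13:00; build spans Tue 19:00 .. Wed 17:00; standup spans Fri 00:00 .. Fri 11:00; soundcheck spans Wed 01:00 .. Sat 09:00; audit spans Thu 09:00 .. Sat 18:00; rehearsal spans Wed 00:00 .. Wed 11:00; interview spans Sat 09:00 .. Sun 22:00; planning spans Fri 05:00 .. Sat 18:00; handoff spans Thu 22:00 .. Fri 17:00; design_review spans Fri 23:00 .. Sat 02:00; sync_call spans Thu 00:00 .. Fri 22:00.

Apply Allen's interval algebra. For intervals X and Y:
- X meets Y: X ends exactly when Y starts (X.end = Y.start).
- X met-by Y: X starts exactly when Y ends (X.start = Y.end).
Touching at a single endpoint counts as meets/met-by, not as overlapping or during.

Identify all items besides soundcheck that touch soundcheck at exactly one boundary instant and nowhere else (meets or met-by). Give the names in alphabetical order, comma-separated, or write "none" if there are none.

Target soundcheck = [Wed 01:00, Sat 09:00].
audit [Thu 09:00, Sat 18:00] → overlapped-by → no.
build [Tue 19:00, Wed 17:00] → overlaps → no.
design_review [Fri 23:00, Sat 02:00] → during → no.
handoff [Thu 22:00, Fri 17:00] → during → no.
ingest [Fri 11:00, Sat 13:00] → overlapped-by → no.
interview [Sat 09:00, Sun 22:00] → met-by → yes.
onboarding [Wed 12:00, Thu 06:00] → during → no.
planning [Fri 05:00, Sat 18:00] → overlapped-by → no.
rehearsal [Wed 00:00, Wed 11:00] → overlaps → no.
standup [Fri 00:00, Fri 11:00] → during → no.
sync_call [Thu 00:00, Fri 22:00] → during → no.
triage [Tue 18:00, Thu 19:00] → overlaps → no.
Result: interview.

interview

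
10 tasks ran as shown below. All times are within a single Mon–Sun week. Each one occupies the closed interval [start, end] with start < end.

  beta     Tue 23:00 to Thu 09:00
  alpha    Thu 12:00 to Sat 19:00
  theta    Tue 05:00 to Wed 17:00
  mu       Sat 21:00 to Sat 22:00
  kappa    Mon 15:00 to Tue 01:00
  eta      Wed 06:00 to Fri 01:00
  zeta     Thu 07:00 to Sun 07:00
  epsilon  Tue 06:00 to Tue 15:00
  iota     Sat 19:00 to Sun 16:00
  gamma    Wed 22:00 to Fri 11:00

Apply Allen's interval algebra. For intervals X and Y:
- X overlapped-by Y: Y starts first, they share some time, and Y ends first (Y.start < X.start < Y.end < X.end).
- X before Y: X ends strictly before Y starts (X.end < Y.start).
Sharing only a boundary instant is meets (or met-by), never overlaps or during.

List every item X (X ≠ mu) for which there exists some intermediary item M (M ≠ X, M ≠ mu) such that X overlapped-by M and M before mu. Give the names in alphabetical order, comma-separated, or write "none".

alpha, beta, eta, gamma, zeta

Target mu = [Sat 21:00, Sat 22:00].
Intermediaries M with M before mu: alpha, beta, epsilon, eta, gamma, kappa, theta.
Via alpha — items with X overlapped-by alpha: none.
Via beta — items with X overlapped-by beta: eta, gamma, zeta.
Via epsilon — items with X overlapped-by epsilon: none.
Via eta — items with X overlapped-by eta: alpha, gamma, zeta.
Via gamma — items with X overlapped-by gamma: alpha, zeta.
Via kappa — items with X overlapped-by kappa: none.
Via theta — items with X overlapped-by theta: beta, eta.
Union: alpha, beta, eta, gamma, zeta.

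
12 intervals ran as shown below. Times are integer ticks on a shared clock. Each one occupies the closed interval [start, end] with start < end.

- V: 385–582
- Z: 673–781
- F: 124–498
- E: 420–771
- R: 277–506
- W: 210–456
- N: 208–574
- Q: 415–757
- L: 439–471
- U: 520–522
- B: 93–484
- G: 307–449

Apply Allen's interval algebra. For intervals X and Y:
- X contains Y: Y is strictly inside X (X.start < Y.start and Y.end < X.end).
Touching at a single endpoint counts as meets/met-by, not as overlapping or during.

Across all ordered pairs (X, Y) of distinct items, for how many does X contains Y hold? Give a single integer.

Checking all 132 ordered pairs for relation 'contains'; matching pairs in alphabetical order:
(B, G): B contains G ✓
(B, L): B contains L ✓
(B, W): B contains W ✓
(E, L): E contains L ✓
(E, U): E contains U ✓
(F, G): F contains G ✓
(F, L): F contains L ✓
(F, W): F contains W ✓
(N, G): N contains G ✓
(N, L): N contains L ✓
(N, R): N contains R ✓
(N, U): N contains U ✓
(N, W): N contains W ✓
(Q, L): Q contains L ✓
(Q, U): Q contains U ✓
(R, G): R contains G ✓
(R, L): R contains L ✓
(V, L): V contains L ✓
(V, U): V contains U ✓
(W, G): W contains G ✓
Count: 20.

20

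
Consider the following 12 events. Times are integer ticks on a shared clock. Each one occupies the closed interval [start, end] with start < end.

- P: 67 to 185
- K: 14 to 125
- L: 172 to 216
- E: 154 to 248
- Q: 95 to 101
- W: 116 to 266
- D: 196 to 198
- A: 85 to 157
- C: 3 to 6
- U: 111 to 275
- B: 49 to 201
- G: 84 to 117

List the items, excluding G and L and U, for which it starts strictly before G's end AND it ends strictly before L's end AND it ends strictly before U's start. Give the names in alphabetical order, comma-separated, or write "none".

C, Q

Conditions: its start is strictly before G's end (X.start < 117) AND its end is strictly before L's end (X.end < 216) AND its end is strictly before U's start (X.end < 111).
A: start 85 < 117? ✓; end 157 < 216? ✓; end 157 < 111? ✗ → no.
B: start 49 < 117? ✓; end 201 < 216? ✓; end 201 < 111? ✗ → no.
C: start 3 < 117? ✓; end 6 < 216? ✓; end 6 < 111? ✓ → yes.
D: start 196 < 117? ✗; end 198 < 216? ✓; end 198 < 111? ✗ → no.
E: start 154 < 117? ✗; end 248 < 216? ✗; end 248 < 111? ✗ → no.
K: start 14 < 117? ✓; end 125 < 216? ✓; end 125 < 111? ✗ → no.
P: start 67 < 117? ✓; end 185 < 216? ✓; end 185 < 111? ✗ → no.
Q: start 95 < 117? ✓; end 101 < 216? ✓; end 101 < 111? ✓ → yes.
W: start 116 < 117? ✓; end 266 < 216? ✗; end 266 < 111? ✗ → no.
Result: C, Q.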